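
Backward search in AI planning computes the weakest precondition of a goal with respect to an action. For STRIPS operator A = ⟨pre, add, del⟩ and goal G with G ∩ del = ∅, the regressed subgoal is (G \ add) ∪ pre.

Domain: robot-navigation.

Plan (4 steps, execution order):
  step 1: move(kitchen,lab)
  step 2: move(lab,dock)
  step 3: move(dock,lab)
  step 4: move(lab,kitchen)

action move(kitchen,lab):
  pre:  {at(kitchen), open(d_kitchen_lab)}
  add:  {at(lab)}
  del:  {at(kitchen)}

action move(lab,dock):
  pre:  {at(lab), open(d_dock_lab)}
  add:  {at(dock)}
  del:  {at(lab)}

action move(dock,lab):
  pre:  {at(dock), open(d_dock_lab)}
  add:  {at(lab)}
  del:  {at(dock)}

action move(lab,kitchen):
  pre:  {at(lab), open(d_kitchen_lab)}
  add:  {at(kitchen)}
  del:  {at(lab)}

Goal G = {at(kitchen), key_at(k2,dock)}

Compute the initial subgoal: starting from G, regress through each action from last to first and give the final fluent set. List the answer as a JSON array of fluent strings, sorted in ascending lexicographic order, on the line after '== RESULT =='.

Regress step by step:
  through step 4 (move(lab,kitchen)): drop {at(kitchen)}, keep {key_at(k2,dock)}, require {at(lab), open(d_kitchen_lab)}
    → {at(lab), key_at(k2,dock), open(d_kitchen_lab)}
  through step 3 (move(dock,lab)): drop {at(lab)}, keep {key_at(k2,dock), open(d_kitchen_lab)}, require {at(dock), open(d_dock_lab)}
    → {at(dock), key_at(k2,dock), open(d_dock_lab), open(d_kitchen_lab)}
  through step 2 (move(lab,dock)): drop {at(dock)}, keep {key_at(k2,dock), open(d_dock_lab), open(d_kitchen_lab)}, require {at(lab), open(d_dock_lab)}
    → {at(lab), key_at(k2,dock), open(d_dock_lab), open(d_kitchen_lab)}
  through step 1 (move(kitchen,lab)): drop {at(lab)}, keep {key_at(k2,dock), open(d_dock_lab), open(d_kitchen_lab)}, require {at(kitchen), open(d_kitchen_lab)}
    → {at(kitchen), key_at(k2,dock), open(d_dock_lab), open(d_kitchen_lab)}

== RESULT ==
["at(kitchen)", "key_at(k2,dock)", "open(d_dock_lab)", "open(d_kitchen_lab)"]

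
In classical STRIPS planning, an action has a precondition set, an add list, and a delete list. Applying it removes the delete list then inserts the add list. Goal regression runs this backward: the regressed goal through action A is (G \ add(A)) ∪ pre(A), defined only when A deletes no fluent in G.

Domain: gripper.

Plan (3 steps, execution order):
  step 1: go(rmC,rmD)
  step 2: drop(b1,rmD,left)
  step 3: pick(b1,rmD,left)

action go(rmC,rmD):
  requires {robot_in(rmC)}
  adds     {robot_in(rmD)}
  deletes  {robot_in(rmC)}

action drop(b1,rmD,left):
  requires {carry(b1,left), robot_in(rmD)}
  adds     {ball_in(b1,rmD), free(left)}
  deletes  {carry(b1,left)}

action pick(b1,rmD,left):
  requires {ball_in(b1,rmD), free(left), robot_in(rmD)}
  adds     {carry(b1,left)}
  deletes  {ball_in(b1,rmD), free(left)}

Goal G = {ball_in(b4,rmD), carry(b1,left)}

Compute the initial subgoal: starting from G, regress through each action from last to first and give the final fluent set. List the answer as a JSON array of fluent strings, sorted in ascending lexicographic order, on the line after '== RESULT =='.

Work backward from the goal:
  through step 3 (pick(b1,rmD,left)): drop {carry(b1,left)}, keep {ball_in(b4,rmD)}, require {ball_in(b1,rmD), free(left), robot_in(rmD)}
    → {ball_in(b1,rmD), ball_in(b4,rmD), free(left), robot_in(rmD)}
  through step 2 (drop(b1,rmD,left)): drop {ball_in(b1,rmD), free(left)}, keep {ball_in(b4,rmD), robot_in(rmD)}, require {carry(b1,left), robot_in(rmD)}
    → {ball_in(b4,rmD), carry(b1,left), robot_in(rmD)}
  through step 1 (go(rmC,rmD)): drop {robot_in(rmD)}, keep {ball_in(b4,rmD), carry(b1,left)}, require {robot_in(rmC)}
    → {ball_in(b4,rmD), carry(b1,left), robot_in(rmC)}

== RESULT ==
["ball_in(b4,rmD)", "carry(b1,left)", "robot_in(rmC)"]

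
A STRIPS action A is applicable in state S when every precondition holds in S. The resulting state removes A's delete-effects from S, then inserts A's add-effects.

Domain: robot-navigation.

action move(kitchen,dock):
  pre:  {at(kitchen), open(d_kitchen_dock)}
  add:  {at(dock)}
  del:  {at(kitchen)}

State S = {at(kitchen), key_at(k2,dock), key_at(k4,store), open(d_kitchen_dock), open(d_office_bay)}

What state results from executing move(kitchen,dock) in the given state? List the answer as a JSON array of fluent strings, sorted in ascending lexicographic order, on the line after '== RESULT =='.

Progress:
  pre ⊆ S: {at(kitchen), open(d_kitchen_dock)} ⊆ S  — applicable
  S \ del = {key_at(k2,dock), key_at(k4,store), open(d_kitchen_dock), open(d_office_bay)}
  ∪ add   = {at(dock), key_at(k2,dock), key_at(k4,store), open(d_kitchen_dock), open(d_office_bay)}

== RESULT ==
["at(dock)", "key_at(k2,dock)", "key_at(k4,store)", "open(d_kitchen_dock)", "open(d_office_bay)"]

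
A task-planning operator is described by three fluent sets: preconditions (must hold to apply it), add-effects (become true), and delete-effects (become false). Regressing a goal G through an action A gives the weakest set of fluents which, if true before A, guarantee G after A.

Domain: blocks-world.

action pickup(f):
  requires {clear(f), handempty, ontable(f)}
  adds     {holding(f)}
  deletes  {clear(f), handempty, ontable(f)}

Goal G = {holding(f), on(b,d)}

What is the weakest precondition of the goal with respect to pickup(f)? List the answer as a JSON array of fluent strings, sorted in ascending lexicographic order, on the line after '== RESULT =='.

Compute (G \ add) ∪ pre:
  G ∩ del = {}  (empty — regression defined)
  G \ add = {holding(f), on(b,d)} \ {holding(f)} = {on(b,d)}
  ∪ pre   = {on(b,d)} ∪ {clear(f), handempty, ontable(f)}
          = {clear(f), handempty, on(b,d), ontable(f)}

== RESULT ==
["clear(f)", "handempty", "on(b,d)", "ontable(f)"]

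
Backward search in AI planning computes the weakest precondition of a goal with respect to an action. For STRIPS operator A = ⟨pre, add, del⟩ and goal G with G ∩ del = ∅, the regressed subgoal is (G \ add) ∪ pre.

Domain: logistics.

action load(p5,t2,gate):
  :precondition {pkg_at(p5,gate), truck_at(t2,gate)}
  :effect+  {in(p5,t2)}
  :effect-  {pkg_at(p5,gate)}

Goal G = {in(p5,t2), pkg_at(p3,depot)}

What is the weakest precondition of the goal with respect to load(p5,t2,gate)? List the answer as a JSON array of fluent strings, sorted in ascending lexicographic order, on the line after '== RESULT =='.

Regress:
  G ∩ del = {}  (empty — regression defined)
  G \ add = {in(p5,t2), pkg_at(p3,depot)} \ {in(p5,t2)} = {pkg_at(p3,depot)}
  ∪ pre   = {pkg_at(p3,depot)} ∪ {pkg_at(p5,gate), truck_at(t2,gate)}
          = {pkg_at(p3,depot), pkg_at(p5,gate), truck_at(t2,gate)}

== RESULT ==
["pkg_at(p3,depot)", "pkg_at(p5,gate)", "truck_at(t2,gate)"]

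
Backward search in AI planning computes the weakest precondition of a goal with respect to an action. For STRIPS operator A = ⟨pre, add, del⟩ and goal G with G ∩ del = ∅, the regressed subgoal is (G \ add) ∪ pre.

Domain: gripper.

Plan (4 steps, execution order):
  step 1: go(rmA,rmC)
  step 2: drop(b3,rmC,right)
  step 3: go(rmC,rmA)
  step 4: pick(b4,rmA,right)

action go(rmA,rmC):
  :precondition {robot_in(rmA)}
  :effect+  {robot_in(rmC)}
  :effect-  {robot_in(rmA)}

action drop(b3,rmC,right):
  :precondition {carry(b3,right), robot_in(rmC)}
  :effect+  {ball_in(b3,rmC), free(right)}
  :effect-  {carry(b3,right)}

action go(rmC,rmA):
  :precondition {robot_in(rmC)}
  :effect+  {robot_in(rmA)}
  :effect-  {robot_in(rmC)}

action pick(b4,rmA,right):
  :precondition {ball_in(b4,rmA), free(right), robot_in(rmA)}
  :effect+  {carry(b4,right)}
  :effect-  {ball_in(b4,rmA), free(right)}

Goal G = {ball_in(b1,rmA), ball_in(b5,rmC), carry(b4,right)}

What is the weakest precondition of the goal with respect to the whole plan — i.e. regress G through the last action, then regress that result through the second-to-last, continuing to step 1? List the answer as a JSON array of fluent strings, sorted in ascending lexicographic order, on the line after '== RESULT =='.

Work backward from the goal:
  through step 4 (pick(b4,rmA,right)): drop {carry(b4,right)}, keep {ball_in(b1,rmA), ball_in(b5,rmC)}, require {ball_in(b4,rmA), free(right), robot_in(rmA)}
    → {ball_in(b1,rmA), ball_in(b4,rmA), ball_in(b5,rmC), free(right), robot_in(rmA)}
  through step 3 (go(rmC,rmA)): drop {robot_in(rmA)}, keep {ball_in(b1,rmA), ball_in(b4,rmA), ball_in(b5,rmC), free(right)}, require {robot_in(rmC)}
    → {ball_in(b1,rmA), ball_in(b4,rmA), ball_in(b5,rmC), free(right), robot_in(rmC)}
  through step 2 (drop(b3,rmC,right)): drop {free(right)}, keep {ball_in(b1,rmA), ball_in(b4,rmA), ball_in(b5,rmC), robot_in(rmC)}, require {carry(b3,right), robot_in(rmC)}
    → {ball_in(b1,rmA), ball_in(b4,rmA), ball_in(b5,rmC), carry(b3,right), robot_in(rmC)}
  through step 1 (go(rmA,rmC)): drop {robot_in(rmC)}, keep {ball_in(b1,rmA), ball_in(b4,rmA), ball_in(b5,rmC), carry(b3,right)}, require {robot_in(rmA)}
    → {ball_in(b1,rmA), ball_in(b4,rmA), ball_in(b5,rmC), carry(b3,right), robot_in(rmA)}

== RESULT ==
["ball_in(b1,rmA)", "ball_in(b4,rmA)", "ball_in(b5,rmC)", "carry(b3,right)", "robot_in(rmA)"]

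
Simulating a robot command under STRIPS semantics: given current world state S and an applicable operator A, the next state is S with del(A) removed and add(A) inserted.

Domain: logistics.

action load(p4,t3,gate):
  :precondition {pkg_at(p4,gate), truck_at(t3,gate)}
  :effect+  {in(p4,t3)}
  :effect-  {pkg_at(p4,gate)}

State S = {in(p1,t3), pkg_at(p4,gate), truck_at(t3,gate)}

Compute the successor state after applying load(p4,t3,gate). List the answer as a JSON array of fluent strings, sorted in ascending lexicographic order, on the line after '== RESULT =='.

Progress:
  pre ⊆ S: {pkg_at(p4,gate), truck_at(t3,gate)} ⊆ S  — applicable
  S \ del = {in(p1,t3), truck_at(t3,gate)}
  ∪ add   = {in(p1,t3), in(p4,t3), truck_at(t3,gate)}

== RESULT ==
["in(p1,t3)", "in(p4,t3)", "truck_at(t3,gate)"]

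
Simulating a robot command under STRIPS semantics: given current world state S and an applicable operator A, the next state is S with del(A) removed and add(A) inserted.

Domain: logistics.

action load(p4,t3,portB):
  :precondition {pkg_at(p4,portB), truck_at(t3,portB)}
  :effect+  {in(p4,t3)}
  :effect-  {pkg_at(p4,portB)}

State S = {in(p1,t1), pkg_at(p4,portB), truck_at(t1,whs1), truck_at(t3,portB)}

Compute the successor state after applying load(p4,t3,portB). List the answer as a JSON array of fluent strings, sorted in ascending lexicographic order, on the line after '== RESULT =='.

Progress:
  pre ⊆ S: {pkg_at(p4,portB), truck_at(t3,portB)} ⊆ S  — applicable
  S \ del = {in(p1,t1), truck_at(t1,whs1), truck_at(t3,portB)}
  ∪ add   = {in(p1,t1), in(p4,t3), truck_at(t1,whs1), truck_at(t3,portB)}

== RESULT ==
["in(p1,t1)", "in(p4,t3)", "truck_at(t1,whs1)", "truck_at(t3,portB)"]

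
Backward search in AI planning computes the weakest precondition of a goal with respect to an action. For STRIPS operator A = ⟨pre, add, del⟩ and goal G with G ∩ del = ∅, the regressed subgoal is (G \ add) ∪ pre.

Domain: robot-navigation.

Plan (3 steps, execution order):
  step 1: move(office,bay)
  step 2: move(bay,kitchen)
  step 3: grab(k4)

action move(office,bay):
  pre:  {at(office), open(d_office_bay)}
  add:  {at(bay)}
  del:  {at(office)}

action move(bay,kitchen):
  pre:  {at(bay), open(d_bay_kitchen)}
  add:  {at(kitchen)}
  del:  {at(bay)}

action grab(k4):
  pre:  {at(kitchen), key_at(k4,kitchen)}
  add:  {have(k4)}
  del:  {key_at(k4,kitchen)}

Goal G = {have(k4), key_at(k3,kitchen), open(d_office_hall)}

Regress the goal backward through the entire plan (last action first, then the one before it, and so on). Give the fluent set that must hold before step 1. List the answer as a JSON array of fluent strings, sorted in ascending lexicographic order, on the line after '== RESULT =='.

Regress step by step:
  through step 3 (grab(k4)): drop {have(k4)}, keep {key_at(k3,kitchen), open(d_office_hall)}, require {at(kitchen), key_at(k4,kitchen)}
    → {at(kitchen), key_at(k3,kitchen), key_at(k4,kitchen), open(d_office_hall)}
  through step 2 (move(bay,kitchen)): drop {at(kitchen)}, keep {key_at(k3,kitchen), key_at(k4,kitchen), open(d_office_hall)}, require {at(bay), open(d_bay_kitchen)}
    → {at(bay), key_at(k3,kitchen), key_at(k4,kitchen), open(d_bay_kitchen), open(d_office_hall)}
  through step 1 (move(office,bay)): drop {at(bay)}, keep {key_at(k3,kitchen), key_at(k4,kitchen), open(d_bay_kitchen), open(d_office_hall)}, require {at(office), open(d_office_bay)}
    → {at(office), key_at(k3,kitchen), key_at(k4,kitchen), open(d_bay_kitchen), open(d_office_bay), open(d_office_hall)}

== RESULT ==
["at(office)", "key_at(k3,kitchen)", "key_at(k4,kitchen)", "open(d_bay_kitchen)", "open(d_office_bay)", "open(d_office_hall)"]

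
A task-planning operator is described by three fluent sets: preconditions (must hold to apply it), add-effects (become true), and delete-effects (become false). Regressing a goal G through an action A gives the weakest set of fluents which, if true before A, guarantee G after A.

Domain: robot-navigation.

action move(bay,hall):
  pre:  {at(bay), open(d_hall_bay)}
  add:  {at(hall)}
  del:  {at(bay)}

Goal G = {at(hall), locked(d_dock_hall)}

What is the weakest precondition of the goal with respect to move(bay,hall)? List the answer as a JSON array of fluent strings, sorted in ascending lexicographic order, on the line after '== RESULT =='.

Compute (G \ add) ∪ pre:
  G ∩ del = {}  (empty — regression defined)
  G \ add = {at(hall), locked(d_dock_hall)} \ {at(hall)} = {locked(d_dock_hall)}
  ∪ pre   = {locked(d_dock_hall)} ∪ {at(bay), open(d_hall_bay)}
          = {at(bay), locked(d_dock_hall), open(d_hall_bay)}

== RESULT ==
["at(bay)", "locked(d_dock_hall)", "open(d_hall_bay)"]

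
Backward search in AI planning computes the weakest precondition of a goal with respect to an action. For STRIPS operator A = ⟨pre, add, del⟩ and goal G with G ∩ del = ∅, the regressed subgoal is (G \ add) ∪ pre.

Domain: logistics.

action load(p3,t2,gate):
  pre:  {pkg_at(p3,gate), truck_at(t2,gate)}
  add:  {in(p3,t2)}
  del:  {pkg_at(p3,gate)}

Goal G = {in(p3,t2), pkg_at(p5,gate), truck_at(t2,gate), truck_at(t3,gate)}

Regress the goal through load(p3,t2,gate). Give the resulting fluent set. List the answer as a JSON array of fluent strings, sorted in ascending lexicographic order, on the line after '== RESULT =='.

Compute (G \ add) ∪ pre:
  G ∩ del = {}  (empty — regression defined)
  G \ add = {in(p3,t2), pkg_at(p5,gate), truck_at(t2,gate), truck_at(t3,gate)} \ {in(p3,t2)} = {pkg_at(p5,gate), truck_at(t2,gate), truck_at(t3,gate)}
  ∪ pre   = {pkg_at(p5,gate), truck_at(t2,gate), truck_at(t3,gate)} ∪ {pkg_at(p3,gate), truck_at(t2,gate)}
          = {pkg_at(p3,gate), pkg_at(p5,gate), truck_at(t2,gate), truck_at(t3,gate)}

== RESULT ==
["pkg_at(p3,gate)", "pkg_at(p5,gate)", "truck_at(t2,gate)", "truck_at(t3,gate)"]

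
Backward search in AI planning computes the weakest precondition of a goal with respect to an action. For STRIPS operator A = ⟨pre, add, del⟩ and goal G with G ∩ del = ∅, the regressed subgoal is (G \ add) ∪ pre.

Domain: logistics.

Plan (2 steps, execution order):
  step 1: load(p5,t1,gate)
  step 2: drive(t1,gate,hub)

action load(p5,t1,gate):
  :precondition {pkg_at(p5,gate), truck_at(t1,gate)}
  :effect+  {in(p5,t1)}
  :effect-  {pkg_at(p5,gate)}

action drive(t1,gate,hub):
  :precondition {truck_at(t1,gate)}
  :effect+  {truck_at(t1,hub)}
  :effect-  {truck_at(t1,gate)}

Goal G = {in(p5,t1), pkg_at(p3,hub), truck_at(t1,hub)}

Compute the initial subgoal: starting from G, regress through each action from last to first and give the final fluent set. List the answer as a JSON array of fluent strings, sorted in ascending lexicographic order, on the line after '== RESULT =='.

Regress step by step:
  through step 2 (drive(t1,gate,hub)): drop {truck_at(t1,hub)}, keep {in(p5,t1), pkg_at(p3,hub)}, require {truck_at(t1,gate)}
    → {in(p5,t1), pkg_at(p3,hub), truck_at(t1,gate)}
  through step 1 (load(p5,t1,gate)): drop {in(p5,t1)}, keep {pkg_at(p3,hub), truck_at(t1,gate)}, require {pkg_at(p5,gate), truck_at(t1,gate)}
    → {pkg_at(p3,hub), pkg_at(p5,gate), truck_at(t1,gate)}

== RESULT ==
["pkg_at(p3,hub)", "pkg_at(p5,gate)", "truck_at(t1,gate)"]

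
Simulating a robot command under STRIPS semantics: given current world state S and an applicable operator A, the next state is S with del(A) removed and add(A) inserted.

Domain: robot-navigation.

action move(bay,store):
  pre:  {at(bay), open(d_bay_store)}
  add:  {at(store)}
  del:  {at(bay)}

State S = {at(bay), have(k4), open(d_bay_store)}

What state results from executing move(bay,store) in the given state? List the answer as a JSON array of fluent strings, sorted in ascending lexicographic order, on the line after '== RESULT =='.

Compute (S \ del) ∪ add:
  pre ⊆ S: {at(bay), open(d_bay_store)} ⊆ S  — applicable
  S \ del = {have(k4), open(d_bay_store)}
  ∪ add   = {at(store), have(k4), open(d_bay_store)}

== RESULT ==
["at(store)", "have(k4)", "open(d_bay_store)"]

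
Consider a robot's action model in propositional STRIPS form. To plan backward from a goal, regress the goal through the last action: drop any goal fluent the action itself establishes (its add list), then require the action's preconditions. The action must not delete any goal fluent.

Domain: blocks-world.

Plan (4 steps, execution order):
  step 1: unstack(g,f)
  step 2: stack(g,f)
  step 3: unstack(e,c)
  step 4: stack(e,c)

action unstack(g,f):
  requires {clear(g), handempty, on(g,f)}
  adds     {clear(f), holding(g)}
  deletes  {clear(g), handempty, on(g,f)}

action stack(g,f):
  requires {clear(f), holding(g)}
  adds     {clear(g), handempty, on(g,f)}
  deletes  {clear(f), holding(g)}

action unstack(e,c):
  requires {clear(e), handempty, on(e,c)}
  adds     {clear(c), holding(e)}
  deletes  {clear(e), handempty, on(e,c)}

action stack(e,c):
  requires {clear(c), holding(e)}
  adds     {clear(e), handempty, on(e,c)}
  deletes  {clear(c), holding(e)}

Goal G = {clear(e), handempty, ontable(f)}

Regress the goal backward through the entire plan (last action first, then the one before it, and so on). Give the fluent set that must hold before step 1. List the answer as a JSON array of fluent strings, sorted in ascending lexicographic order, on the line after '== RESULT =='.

Work backward from the goal:
  through step 4 (stack(e,c)): drop {clear(e), handempty}, keep {ontable(f)}, require {clear(c), holding(e)}
    → {clear(c), holding(e), ontable(f)}
  through step 3 (unstack(e,c)): drop {clear(c), holding(e)}, keep {ontable(f)}, require {clear(e), handempty, on(e,c)}
    → {clear(e), handempty, on(e,c), ontable(f)}
  through step 2 (stack(g,f)): drop {handempty}, keep {clear(e), on(e,c), ontable(f)}, require {clear(f), holding(g)}
    → {clear(e), clear(f), holding(g), on(e,c), ontable(f)}
  through step 1 (unstack(g,f)): drop {clear(f), holding(g)}, keep {clear(e), on(e,c), ontable(f)}, require {clear(g), handempty, on(g,f)}
    → {clear(e), clear(g), handempty, on(e,c), on(g,f), ontable(f)}

== RESULT ==
["clear(e)", "clear(g)", "handempty", "on(e,c)", "on(g,f)", "ontable(f)"]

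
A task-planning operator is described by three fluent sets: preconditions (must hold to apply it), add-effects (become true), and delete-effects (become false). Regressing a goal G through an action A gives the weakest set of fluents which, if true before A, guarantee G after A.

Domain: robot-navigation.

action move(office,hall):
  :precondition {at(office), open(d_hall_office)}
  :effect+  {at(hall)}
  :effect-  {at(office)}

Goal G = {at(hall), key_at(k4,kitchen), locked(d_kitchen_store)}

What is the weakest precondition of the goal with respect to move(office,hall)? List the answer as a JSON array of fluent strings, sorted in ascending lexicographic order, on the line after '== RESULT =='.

Compute (G \ add) ∪ pre:
  G ∩ del = {}  (empty — regression defined)
  G \ add = {at(hall), key_at(k4,kitchen), locked(d_kitchen_store)} \ {at(hall)} = {key_at(k4,kitchen), locked(d_kitchen_store)}
  ∪ pre   = {key_at(k4,kitchen), locked(d_kitchen_store)} ∪ {at(office), open(d_hall_office)}
          = {at(office), key_at(k4,kitchen), locked(d_kitchen_store), open(d_hall_office)}

== RESULT ==
["at(office)", "key_at(k4,kitchen)", "locked(d_kitchen_store)", "open(d_hall_office)"]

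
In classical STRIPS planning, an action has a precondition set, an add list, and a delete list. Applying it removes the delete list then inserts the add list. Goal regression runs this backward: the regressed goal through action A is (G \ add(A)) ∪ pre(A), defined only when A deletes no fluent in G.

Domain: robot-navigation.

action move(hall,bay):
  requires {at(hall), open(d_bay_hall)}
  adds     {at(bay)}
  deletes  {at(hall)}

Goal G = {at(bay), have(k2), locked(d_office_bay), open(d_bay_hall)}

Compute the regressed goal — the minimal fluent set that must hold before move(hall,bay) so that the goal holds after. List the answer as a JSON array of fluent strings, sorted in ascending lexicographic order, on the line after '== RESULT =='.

Regress:
  G ∩ del = {}  (empty — regression defined)
  G \ add = {at(bay), have(k2), locked(d_office_bay), open(d_bay_hall)} \ {at(bay)} = {have(k2), locked(d_office_bay), open(d_bay_hall)}
  ∪ pre   = {have(k2), locked(d_office_bay), open(d_bay_hall)} ∪ {at(hall), open(d_bay_hall)}
          = {at(hall), have(k2), locked(d_office_bay), open(d_bay_hall)}

== RESULT ==
["at(hall)", "have(k2)", "locked(d_office_bay)", "open(d_bay_hall)"]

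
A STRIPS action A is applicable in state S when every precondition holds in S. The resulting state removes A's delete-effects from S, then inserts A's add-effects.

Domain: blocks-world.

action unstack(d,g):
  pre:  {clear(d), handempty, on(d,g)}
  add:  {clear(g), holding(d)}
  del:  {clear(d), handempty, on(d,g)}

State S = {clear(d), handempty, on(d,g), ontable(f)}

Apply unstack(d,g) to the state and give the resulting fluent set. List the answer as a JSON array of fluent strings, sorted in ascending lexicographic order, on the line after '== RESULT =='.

Compute (S \ del) ∪ add:
  pre ⊆ S: {clear(d), handempty, on(d,g)} ⊆ S  — applicable
  S \ del = {ontable(f)}
  ∪ add   = {clear(g), holding(d), ontable(f)}

== RESULT ==
["clear(g)", "holding(d)", "ontable(f)"]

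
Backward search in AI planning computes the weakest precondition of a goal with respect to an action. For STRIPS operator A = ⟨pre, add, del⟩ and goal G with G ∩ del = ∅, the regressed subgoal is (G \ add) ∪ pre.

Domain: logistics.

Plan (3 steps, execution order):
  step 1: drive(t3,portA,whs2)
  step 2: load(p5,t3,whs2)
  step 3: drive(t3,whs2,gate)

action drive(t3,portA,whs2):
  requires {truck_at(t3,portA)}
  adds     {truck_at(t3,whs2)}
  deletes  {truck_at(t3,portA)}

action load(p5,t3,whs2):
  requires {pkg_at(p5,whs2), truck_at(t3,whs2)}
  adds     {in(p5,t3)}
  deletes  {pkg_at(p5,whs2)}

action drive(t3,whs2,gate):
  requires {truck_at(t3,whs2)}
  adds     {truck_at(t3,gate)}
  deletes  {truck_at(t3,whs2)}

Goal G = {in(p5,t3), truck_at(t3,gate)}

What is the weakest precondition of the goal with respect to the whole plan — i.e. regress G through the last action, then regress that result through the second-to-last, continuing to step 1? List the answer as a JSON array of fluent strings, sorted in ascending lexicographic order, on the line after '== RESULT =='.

Regress step by step:
  through step 3 (drive(t3,whs2,gate)): drop {truck_at(t3,gate)}, keep {in(p5,t3)}, require {truck_at(t3,whs2)}
    → {in(p5,t3), truck_at(t3,whs2)}
  through step 2 (load(p5,t3,whs2)): drop {in(p5,t3)}, keep {truck_at(t3,whs2)}, require {pkg_at(p5,whs2), truck_at(t3,whs2)}
    → {pkg_at(p5,whs2), truck_at(t3,whs2)}
  through step 1 (drive(t3,portA,whs2)): drop {truck_at(t3,whs2)}, keep {pkg_at(p5,whs2)}, require {truck_at(t3,portA)}
    → {pkg_at(p5,whs2), truck_at(t3,portA)}

== RESULT ==
["pkg_at(p5,whs2)", "truck_at(t3,portA)"]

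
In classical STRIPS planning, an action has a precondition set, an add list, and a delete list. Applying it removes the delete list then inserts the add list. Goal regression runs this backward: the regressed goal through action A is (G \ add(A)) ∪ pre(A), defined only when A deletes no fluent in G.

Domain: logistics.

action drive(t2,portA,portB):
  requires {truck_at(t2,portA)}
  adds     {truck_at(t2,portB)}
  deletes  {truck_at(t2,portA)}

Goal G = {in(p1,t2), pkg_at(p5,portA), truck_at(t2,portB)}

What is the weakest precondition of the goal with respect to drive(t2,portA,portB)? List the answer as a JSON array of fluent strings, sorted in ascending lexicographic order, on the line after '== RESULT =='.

Regress:
  G ∩ del = {}  (empty — regression defined)
  G \ add = {in(p1,t2), pkg_at(p5,portA), truck_at(t2,portB)} \ {truck_at(t2,portB)} = {in(p1,t2), pkg_at(p5,portA)}
  ∪ pre   = {in(p1,t2), pkg_at(p5,portA)} ∪ {truck_at(t2,portA)}
          = {in(p1,t2), pkg_at(p5,portA), truck_at(t2,portA)}

== RESULT ==
["in(p1,t2)", "pkg_at(p5,portA)", "truck_at(t2,portA)"]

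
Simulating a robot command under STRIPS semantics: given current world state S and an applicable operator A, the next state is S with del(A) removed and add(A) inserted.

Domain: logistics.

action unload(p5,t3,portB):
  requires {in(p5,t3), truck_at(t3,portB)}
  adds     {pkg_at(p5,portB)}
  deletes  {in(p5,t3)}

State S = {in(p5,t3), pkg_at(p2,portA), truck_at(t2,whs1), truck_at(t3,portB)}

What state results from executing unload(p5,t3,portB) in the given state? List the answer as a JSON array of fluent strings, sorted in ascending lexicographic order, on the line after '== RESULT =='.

Progress:
  pre ⊆ S: {in(p5,t3), truck_at(t3,portB)} ⊆ S  — applicable
  S \ del = {pkg_at(p2,portA), truck_at(t2,whs1), truck_at(t3,portB)}
  ∪ add   = {pkg_at(p2,portA), pkg_at(p5,portB), truck_at(t2,whs1), truck_at(t3,portB)}

== RESULT ==
["pkg_at(p2,portA)", "pkg_at(p5,portB)", "truck_at(t2,whs1)", "truck_at(t3,portB)"]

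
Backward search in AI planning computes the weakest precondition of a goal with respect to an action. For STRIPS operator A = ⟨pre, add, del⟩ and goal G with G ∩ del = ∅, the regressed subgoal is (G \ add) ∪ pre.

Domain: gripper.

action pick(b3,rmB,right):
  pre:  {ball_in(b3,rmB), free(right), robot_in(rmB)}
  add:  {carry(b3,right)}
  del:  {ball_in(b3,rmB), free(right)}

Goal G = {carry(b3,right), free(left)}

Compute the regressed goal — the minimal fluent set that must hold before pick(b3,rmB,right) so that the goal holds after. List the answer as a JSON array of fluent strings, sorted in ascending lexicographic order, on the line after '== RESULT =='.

Compute (G \ add) ∪ pre:
  G ∩ del = {}  (empty — regression defined)
  G \ add = {carry(b3,right), free(left)} \ {carry(b3,right)} = {free(left)}
  ∪ pre   = {free(left)} ∪ {ball_in(b3,rmB), free(right), robot_in(rmB)}
          = {ball_in(b3,rmB), free(left), free(right), robot_in(rmB)}

== RESULT ==
["ball_in(b3,rmB)", "free(left)", "free(right)", "robot_in(rmB)"]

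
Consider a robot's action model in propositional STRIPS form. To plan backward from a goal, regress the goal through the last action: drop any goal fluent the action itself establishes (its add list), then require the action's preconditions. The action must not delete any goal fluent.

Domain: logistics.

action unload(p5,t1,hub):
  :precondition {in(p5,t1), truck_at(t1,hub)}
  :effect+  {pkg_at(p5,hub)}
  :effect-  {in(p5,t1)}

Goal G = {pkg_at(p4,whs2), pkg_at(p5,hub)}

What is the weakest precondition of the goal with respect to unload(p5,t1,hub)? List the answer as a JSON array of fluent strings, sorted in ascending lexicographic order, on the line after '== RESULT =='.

Compute (G \ add) ∪ pre:
  G ∩ del = {}  (empty — regression defined)
  G \ add = {pkg_at(p4,whs2), pkg_at(p5,hub)} \ {pkg_at(p5,hub)} = {pkg_at(p4,whs2)}
  ∪ pre   = {pkg_at(p4,whs2)} ∪ {in(p5,t1), truck_at(t1,hub)}
          = {in(p5,t1), pkg_at(p4,whs2), truck_at(t1,hub)}

== RESULT ==
["in(p5,t1)", "pkg_at(p4,whs2)", "truck_at(t1,hub)"]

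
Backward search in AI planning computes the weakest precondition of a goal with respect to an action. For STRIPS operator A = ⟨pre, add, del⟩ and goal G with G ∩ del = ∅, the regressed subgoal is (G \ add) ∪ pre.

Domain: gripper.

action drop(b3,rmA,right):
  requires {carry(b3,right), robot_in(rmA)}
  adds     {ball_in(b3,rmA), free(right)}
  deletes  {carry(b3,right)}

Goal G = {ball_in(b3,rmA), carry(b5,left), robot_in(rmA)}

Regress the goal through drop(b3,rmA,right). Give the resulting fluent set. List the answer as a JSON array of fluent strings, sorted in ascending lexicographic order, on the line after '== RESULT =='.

Regress:
  G ∩ del = {}  (empty — regression defined)
  G \ add = {ball_in(b3,rmA), carry(b5,left), robot_in(rmA)} \ {ball_in(b3,rmA), free(right)} = {carry(b5,left), robot_in(rmA)}
  ∪ pre   = {carry(b5,left), robot_in(rmA)} ∪ {carry(b3,right), robot_in(rmA)}
          = {carry(b3,right), carry(b5,left), robot_in(rmA)}

== RESULT ==
["carry(b3,right)", "carry(b5,left)", "robot_in(rmA)"]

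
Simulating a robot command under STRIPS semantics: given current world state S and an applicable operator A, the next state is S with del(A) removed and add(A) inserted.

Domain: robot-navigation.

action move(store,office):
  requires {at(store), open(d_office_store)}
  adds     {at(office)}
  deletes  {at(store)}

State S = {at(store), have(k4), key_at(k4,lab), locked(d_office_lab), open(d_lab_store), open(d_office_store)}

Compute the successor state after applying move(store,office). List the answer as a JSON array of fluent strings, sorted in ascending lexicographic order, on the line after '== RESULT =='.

Compute (S \ del) ∪ add:
  pre ⊆ S: {at(store), open(d_office_store)} ⊆ S  — applicable
  S \ del = {have(k4), key_at(k4,lab), locked(d_office_lab), open(d_lab_store), open(d_office_store)}
  ∪ add   = {at(office), have(k4), key_at(k4,lab), locked(d_office_lab), open(d_lab_store), open(d_office_store)}

== RESULT ==
["at(office)", "have(k4)", "key_at(k4,lab)", "locked(d_office_lab)", "open(d_lab_store)", "open(d_office_store)"]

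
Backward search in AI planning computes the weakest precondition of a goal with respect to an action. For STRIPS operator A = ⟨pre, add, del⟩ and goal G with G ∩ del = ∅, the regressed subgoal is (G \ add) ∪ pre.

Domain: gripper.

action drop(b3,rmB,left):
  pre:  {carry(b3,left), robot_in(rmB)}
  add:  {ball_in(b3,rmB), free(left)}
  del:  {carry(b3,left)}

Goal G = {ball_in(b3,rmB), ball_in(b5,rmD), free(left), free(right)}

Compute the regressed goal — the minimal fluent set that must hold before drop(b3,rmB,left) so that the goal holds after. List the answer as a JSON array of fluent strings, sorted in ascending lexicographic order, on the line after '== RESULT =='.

Regress:
  G ∩ del = {}  (empty — regression defined)
  G \ add = {ball_in(b3,rmB), ball_in(b5,rmD), free(left), free(right)} \ {ball_in(b3,rmB), free(left)} = {ball_in(b5,rmD), free(right)}
  ∪ pre   = {ball_in(b5,rmD), free(right)} ∪ {carry(b3,left), robot_in(rmB)}
          = {ball_in(b5,rmD), carry(b3,left), free(right), robot_in(rmB)}

== RESULT ==
["ball_in(b5,rmD)", "carry(b3,left)", "free(right)", "robot_in(rmB)"]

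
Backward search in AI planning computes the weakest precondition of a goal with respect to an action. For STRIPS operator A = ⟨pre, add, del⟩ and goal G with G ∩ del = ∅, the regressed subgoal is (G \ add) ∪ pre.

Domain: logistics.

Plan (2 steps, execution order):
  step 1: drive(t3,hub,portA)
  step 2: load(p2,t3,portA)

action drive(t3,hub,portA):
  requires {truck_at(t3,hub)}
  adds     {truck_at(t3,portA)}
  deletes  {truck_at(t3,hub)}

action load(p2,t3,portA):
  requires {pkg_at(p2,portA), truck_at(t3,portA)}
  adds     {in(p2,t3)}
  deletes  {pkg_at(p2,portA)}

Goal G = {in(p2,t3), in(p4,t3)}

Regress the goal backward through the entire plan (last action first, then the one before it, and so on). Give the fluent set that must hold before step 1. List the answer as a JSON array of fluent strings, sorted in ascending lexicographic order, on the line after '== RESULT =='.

Regress step by step:
  through step 2 (load(p2,t3,portA)): drop {in(p2,t3)}, keep {in(p4,t3)}, require {pkg_at(p2,portA), truck_at(t3,portA)}
    → {in(p4,t3), pkg_at(p2,portA), truck_at(t3,portA)}
  through step 1 (drive(t3,hub,portA)): drop {truck_at(t3,portA)}, keep {in(p4,t3), pkg_at(p2,portA)}, require {truck_at(t3,hub)}
    → {in(p4,t3), pkg_at(p2,portA), truck_at(t3,hub)}

== RESULT ==
["in(p4,t3)", "pkg_at(p2,portA)", "truck_at(t3,hub)"]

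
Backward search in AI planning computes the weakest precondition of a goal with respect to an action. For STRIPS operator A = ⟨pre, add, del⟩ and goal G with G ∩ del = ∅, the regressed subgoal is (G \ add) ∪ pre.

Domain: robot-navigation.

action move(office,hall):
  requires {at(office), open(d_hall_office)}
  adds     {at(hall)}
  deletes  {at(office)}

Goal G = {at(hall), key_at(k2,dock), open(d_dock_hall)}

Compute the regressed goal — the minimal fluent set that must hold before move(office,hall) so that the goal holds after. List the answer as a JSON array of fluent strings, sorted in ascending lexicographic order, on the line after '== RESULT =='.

Compute (G \ add) ∪ pre:
  G ∩ del = {}  (empty — regression defined)
  G \ add = {at(hall), key_at(k2,dock), open(d_dock_hall)} \ {at(hall)} = {key_at(k2,dock), open(d_dock_hall)}
  ∪ pre   = {key_at(k2,dock), open(d_dock_hall)} ∪ {at(office), open(d_hall_office)}
          = {at(office), key_at(k2,dock), open(d_dock_hall), open(d_hall_office)}

== RESULT ==
["at(office)", "key_at(k2,dock)", "open(d_dock_hall)", "open(d_hall_office)"]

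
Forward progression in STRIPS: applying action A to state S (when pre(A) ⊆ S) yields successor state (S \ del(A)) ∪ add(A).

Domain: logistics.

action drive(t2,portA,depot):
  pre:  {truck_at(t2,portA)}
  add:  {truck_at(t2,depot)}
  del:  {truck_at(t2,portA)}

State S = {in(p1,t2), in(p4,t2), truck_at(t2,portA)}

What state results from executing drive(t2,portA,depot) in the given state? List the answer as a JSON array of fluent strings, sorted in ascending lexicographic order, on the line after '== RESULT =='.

Compute (S \ del) ∪ add:
  pre ⊆ S: {truck_at(t2,portA)} ⊆ S  — applicable
  S \ del = {in(p1,t2), in(p4,t2)}
  ∪ add   = {in(p1,t2), in(p4,t2), truck_at(t2,depot)}

== RESULT ==
["in(p1,t2)", "in(p4,t2)", "truck_at(t2,depot)"]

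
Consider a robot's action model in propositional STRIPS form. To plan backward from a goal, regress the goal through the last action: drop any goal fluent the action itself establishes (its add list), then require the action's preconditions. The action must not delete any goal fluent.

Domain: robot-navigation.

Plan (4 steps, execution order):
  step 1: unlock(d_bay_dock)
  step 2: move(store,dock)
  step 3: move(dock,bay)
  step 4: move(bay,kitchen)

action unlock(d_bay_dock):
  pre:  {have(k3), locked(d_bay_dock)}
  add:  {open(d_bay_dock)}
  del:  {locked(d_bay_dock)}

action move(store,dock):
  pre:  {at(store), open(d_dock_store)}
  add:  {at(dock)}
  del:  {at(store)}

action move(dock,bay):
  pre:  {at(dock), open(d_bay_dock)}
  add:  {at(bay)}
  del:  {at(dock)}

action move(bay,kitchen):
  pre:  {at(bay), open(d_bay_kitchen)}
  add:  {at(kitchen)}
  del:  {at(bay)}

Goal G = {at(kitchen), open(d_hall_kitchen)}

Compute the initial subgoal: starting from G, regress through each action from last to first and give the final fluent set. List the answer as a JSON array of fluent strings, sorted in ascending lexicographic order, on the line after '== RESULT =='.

Work backward from the goal:
  through step 4 (move(bay,kitchen)): drop {at(kitchen)}, keep {open(d_hall_kitchen)}, require {at(bay), open(d_bay_kitchen)}
    → {at(bay), open(d_bay_kitchen), open(d_hall_kitchen)}
  through step 3 (move(dock,bay)): drop {at(bay)}, keep {open(d_bay_kitchen), open(d_hall_kitchen)}, require {at(dock), open(d_bay_dock)}
    → {at(dock), open(d_bay_dock), open(d_bay_kitchen), open(d_hall_kitchen)}
  through step 2 (move(store,dock)): drop {at(dock)}, keep {open(d_bay_dock), open(d_bay_kitchen), open(d_hall_kitchen)}, require {at(store), open(d_dock_store)}
    → {at(store), open(d_bay_dock), open(d_bay_kitchen), open(d_dock_store), open(d_hall_kitchen)}
  through step 1 (unlock(d_bay_dock)): drop {open(d_bay_dock)}, keep {at(store), open(d_bay_kitchen), open(d_dock_store), open(d_hall_kitchen)}, require {have(k3), locked(d_bay_dock)}
    → {at(store), have(k3), locked(d_bay_dock), open(d_bay_kitchen), open(d_dock_store), open(d_hall_kitchen)}

== RESULT ==
["at(store)", "have(k3)", "locked(d_bay_dock)", "open(d_bay_kitchen)", "open(d_dock_store)", "open(d_hall_kitchen)"]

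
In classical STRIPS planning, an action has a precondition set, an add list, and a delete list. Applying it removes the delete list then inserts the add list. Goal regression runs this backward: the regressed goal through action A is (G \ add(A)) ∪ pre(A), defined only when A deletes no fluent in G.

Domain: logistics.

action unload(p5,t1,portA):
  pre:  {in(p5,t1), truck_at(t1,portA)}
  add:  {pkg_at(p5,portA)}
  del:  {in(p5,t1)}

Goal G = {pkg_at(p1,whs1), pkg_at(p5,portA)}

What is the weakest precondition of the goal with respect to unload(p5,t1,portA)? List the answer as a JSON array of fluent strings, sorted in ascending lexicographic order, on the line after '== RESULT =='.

Compute (G \ add) ∪ pre:
  G ∩ del = {}  (empty — regression defined)
  G \ add = {pkg_at(p1,whs1), pkg_at(p5,portA)} \ {pkg_at(p5,portA)} = {pkg_at(p1,whs1)}
  ∪ pre   = {pkg_at(p1,whs1)} ∪ {in(p5,t1), truck_at(t1,portA)}
          = {in(p5,t1), pkg_at(p1,whs1), truck_at(t1,portA)}

== RESULT ==
["in(p5,t1)", "pkg_at(p1,whs1)", "truck_at(t1,portA)"]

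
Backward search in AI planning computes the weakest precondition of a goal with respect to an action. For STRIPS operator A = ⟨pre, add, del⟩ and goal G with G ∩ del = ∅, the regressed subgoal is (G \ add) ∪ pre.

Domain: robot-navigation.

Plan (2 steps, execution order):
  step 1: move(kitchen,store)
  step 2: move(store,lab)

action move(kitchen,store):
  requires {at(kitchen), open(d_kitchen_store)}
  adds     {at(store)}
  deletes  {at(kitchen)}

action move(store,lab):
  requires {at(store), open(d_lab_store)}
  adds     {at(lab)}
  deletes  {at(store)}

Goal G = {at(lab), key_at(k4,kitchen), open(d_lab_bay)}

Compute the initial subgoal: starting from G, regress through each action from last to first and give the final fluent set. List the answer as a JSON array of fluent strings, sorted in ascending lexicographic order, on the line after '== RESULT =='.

Regress step by step:
  through step 2 (move(store,lab)): drop {at(lab)}, keep {key_at(k4,kitchen), open(d_lab_bay)}, require {at(store), open(d_lab_store)}
    → {at(store), key_at(k4,kitchen), open(d_lab_bay), open(d_lab_store)}
  through step 1 (move(kitchen,store)): drop {at(store)}, keep {key_at(k4,kitchen), open(d_lab_bay), open(d_lab_store)}, require {at(kitchen), open(d_kitchen_store)}
    → {at(kitchen), key_at(k4,kitchen), open(d_kitchen_store), open(d_lab_bay), open(d_lab_store)}

== RESULT ==
["at(kitchen)", "key_at(k4,kitchen)", "open(d_kitchen_store)", "open(d_lab_bay)", "open(d_lab_store)"]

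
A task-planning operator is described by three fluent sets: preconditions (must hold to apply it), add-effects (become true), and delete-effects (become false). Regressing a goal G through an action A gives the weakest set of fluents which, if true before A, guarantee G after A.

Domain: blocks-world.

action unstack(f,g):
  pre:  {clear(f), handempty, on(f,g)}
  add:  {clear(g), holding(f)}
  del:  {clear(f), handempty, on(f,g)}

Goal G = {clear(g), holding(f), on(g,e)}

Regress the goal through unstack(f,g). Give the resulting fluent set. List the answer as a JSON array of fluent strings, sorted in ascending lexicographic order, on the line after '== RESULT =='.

Compute (G \ add) ∪ pre:
  G ∩ del = {}  (empty — regression defined)
  G \ add = {clear(g), holding(f), on(g,e)} \ {clear(g), holding(f)} = {on(g,e)}
  ∪ pre   = {on(g,e)} ∪ {clear(f), handempty, on(f,g)}
          = {clear(f), handempty, on(f,g), on(g,e)}

== RESULT ==
["clear(f)", "handempty", "on(f,g)", "on(g,e)"]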